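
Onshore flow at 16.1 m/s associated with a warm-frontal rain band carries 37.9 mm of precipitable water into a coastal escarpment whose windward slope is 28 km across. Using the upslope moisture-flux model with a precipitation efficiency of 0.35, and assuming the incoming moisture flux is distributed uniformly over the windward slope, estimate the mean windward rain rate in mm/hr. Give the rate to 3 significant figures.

Incoming column moisture flux per unit ridge length: F = V × PW = 16.1 × 37.9 = 610.19 mm·m/s.
Spread over the 28 km slope with efficiency ε = 0.35: R = ε·F/W = 0.35 × 610.19 / 28000 m = 7.627e-03 mm/s.
R = 7.627e-03 × 3600 = 27.5 mm/hr.

R ≈ 27.5 mm/hr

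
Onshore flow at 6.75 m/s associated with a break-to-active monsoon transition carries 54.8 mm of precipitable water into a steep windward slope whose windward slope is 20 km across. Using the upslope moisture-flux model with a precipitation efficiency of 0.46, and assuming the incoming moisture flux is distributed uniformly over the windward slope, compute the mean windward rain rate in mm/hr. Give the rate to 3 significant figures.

R ≈ 30.6 mm/hr

Incoming column moisture flux per unit ridge length: F = V × PW = 6.75 × 54.8 = 369.9 mm·m/s.
Spread over the 20 km slope with efficiency ε = 0.46: R = ε·F/W = 0.46 × 369.9 / 20000 m = 8.508e-03 mm/s.
R = 8.508e-03 × 3600 = 30.6 mm/hr.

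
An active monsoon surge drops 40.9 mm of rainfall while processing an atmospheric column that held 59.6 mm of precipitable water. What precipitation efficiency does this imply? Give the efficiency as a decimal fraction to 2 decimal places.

ε = rainfall / PW = 40.9 / 59.6 = 0.69.

ε ≈ 0.69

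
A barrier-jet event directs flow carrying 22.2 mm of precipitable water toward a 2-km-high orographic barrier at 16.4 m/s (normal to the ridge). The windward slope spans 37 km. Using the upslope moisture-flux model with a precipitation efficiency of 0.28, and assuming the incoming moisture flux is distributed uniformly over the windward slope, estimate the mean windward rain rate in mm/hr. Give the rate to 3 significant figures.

R ≈ 9.92 mm/hr

Incoming column moisture flux per unit ridge length: F = V × PW = 16.4 × 22.2 = 364.08 mm·m/s.
Spread over the 37 km slope with efficiency ε = 0.28: R = ε·F/W = 0.28 × 364.08 / 37000 m = 2.755e-03 mm/s.
R = 2.755e-03 × 3600 = 9.92 mm/hr.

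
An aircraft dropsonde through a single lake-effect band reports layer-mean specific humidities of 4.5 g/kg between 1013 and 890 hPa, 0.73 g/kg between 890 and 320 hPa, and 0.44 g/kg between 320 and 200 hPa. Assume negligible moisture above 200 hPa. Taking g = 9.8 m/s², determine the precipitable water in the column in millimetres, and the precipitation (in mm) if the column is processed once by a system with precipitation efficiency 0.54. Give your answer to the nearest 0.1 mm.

Precipitable water is the column-integrated vapour mass per unit area: PW = (1/g) Σ q̄ Δp, with q in kg/kg and Δp in Pa (1 kg/m² of water = 1 mm).
Layer 1013–890 hPa: Δp = 123 hPa = 12300 Pa, q̄ = 0.0045 kg/kg → 0.0045 × 12300 / 9.8 = 5.65 mm
Layer 890–320 hPa: Δp = 570 hPa = 57000 Pa, q̄ = 0.00073 kg/kg → 0.00073 × 57000 / 9.8 = 4.25 mm
Layer 320–200 hPa: Δp = 120 hPa = 12000 Pa, q̄ = 0.00044 kg/kg → 0.00044 × 12000 / 9.8 = 0.54 mm
PW = 5.65 + 4.25 + 0.54 = 10.44 ≈ 10.4 mm.
Precipitation = ε × PW = 0.54 × 10.4 = 5.6 mm.

PW ≈ 10.4 mm; precipitation ≈ 5.6 mm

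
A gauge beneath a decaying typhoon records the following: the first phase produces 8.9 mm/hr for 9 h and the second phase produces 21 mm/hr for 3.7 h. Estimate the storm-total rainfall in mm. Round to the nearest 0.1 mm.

total ≈ 157.8 mm

Total = Σ Rᵢ Δtᵢ = 8.9 × 9 + 21 × 3.7
      = 80.1 + 77.7 = 157.8 mm.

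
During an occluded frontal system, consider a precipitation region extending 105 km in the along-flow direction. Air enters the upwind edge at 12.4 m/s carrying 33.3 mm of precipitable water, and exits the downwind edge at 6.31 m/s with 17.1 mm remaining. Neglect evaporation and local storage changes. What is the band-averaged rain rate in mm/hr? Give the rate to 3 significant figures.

Column moisture flux per unit crosswind length is F = V × PW.
Inflow: F_in = 12.4 × 33.3 = 412.92 mm·m/s
Outflow: F_out = 6.31 × 17.1 = 107.901 mm·m/s
Steady-state rate R = (F_in − F_out)/L = (412.92 − 107.901) / 105000 m = 2.905e-03 mm/s.
R = 2.905e-03 × 3600 = 10.5 mm/hr.

R ≈ 10.5 mm/hr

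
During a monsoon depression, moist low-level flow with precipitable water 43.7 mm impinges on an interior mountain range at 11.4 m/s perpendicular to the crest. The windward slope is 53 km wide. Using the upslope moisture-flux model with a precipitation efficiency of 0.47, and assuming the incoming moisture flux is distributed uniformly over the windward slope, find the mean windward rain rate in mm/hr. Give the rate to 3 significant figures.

R ≈ 15.9 mm/hr

Incoming column moisture flux per unit ridge length: F = V × PW = 11.4 × 43.7 = 498.18 mm·m/s.
Spread over the 53 km slope with efficiency ε = 0.47: R = ε·F/W = 0.47 × 498.18 / 53000 m = 4.418e-03 mm/s.
R = 4.418e-03 × 3600 = 15.9 mm/hr.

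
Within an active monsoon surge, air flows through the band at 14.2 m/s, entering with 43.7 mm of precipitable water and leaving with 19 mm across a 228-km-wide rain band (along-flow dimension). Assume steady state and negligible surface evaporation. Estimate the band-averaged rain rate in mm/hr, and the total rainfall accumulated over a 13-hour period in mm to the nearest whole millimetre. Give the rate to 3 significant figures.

Column moisture flux per unit crosswind length is F = V × PW.
Inflow: F_in = 14.2 × 43.7 = 620.54 mm·m/s
Outflow: F_out = 14.2 × 19 = 269.8 mm·m/s
Steady-state rate R = (F_in − F_out)/L = (620.54 − 269.8) / 228000 m = 1.538e-03 mm/s.
R = 1.538e-03 × 3600 = 5.54 mm/hr.
Over 13 h: total = 5.54 × 13 = 72.02 ≈ 72 mm.

R ≈ 5.54 mm/hr; total ≈ 72 mm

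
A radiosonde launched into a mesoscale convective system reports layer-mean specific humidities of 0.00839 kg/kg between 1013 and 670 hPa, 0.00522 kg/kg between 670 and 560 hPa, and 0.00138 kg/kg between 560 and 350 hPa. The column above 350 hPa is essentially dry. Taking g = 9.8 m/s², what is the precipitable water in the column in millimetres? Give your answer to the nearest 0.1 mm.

PW ≈ 38.2 mm

Precipitable water is the column-integrated vapour mass per unit area: PW = (1/g) Σ q̄ Δp, with q in kg/kg and Δp in Pa (1 kg/m² of water = 1 mm).
Layer 1013–670 hPa: Δp = 343 hPa = 34300 Pa, q̄ = 0.00839 kg/kg → 0.00839 × 34300 / 9.8 = 29.36 mm
Layer 670–560 hPa: Δp = 110 hPa = 11000 Pa, q̄ = 0.00522 kg/kg → 0.00522 × 11000 / 9.8 = 5.86 mm
Layer 560–350 hPa: Δp = 210 hPa = 21000 Pa, q̄ = 0.00138 kg/kg → 0.00138 × 21000 / 9.8 = 2.96 mm
PW = 29.36 + 5.86 + 2.96 = 38.18 ≈ 38.2 mm.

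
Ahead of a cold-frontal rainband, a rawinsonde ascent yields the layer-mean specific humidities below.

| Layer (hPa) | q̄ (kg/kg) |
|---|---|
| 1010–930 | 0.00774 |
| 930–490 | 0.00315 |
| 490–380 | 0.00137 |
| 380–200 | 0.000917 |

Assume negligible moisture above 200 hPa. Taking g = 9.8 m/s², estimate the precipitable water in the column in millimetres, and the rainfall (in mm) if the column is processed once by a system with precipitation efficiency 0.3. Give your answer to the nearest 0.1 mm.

Precipitable water is the column-integrated vapour mass per unit area: PW = (1/g) Σ q̄ Δp, with q in kg/kg and Δp in Pa (1 kg/m² of water = 1 mm).
Layer 1010–930 hPa: Δp = 80 hPa = 8000 Pa, q̄ = 0.00774 kg/kg → 0.00774 × 8000 / 9.8 = 6.32 mm
Layer 930–490 hPa: Δp = 440 hPa = 44000 Pa, q̄ = 0.00315 kg/kg → 0.00315 × 44000 / 9.8 = 14.14 mm
Layer 490–380 hPa: Δp = 110 hPa = 11000 Pa, q̄ = 0.00137 kg/kg → 0.00137 × 11000 / 9.8 = 1.54 mm
Layer 380–200 hPa: Δp = 180 hPa = 18000 Pa, q̄ = 0.000917 kg/kg → 0.000917 × 18000 / 9.8 = 1.68 mm
PW = 6.32 + 14.14 + 1.54 + 1.68 = 23.68 ≈ 23.7 mm.
Rainfall = ε × PW = 0.3 × 23.7 = 7.1 mm.

PW ≈ 23.7 mm; rainfall ≈ 7.1 mm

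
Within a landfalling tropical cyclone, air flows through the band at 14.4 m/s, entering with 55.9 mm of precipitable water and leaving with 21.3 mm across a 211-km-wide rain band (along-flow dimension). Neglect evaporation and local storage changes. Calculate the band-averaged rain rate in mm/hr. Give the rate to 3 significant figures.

R ≈ 8.50 mm/hr

Column moisture flux per unit crosswind length is F = V × PW.
Inflow: F_in = 14.4 × 55.9 = 804.96 mm·m/s
Outflow: F_out = 14.4 × 21.3 = 306.72 mm·m/s
Steady-state rate R = (F_in − F_out)/L = (804.96 − 306.72) / 211000 m = 2.361e-03 mm/s.
R = 2.361e-03 × 3600 = 8.50 mm/hr.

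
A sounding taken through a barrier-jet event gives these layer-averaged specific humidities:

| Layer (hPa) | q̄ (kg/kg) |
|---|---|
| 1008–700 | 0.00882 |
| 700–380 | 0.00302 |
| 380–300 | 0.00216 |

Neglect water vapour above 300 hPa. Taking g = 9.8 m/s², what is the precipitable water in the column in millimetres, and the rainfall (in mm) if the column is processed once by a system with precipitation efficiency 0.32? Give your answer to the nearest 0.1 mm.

PW ≈ 39.3 mm; rainfall ≈ 12.6 mm

Precipitable water is the column-integrated vapour mass per unit area: PW = (1/g) Σ q̄ Δp, with q in kg/kg and Δp in Pa (1 kg/m² of water = 1 mm).
Layer 1008–700 hPa: Δp = 308 hPa = 30800 Pa, q̄ = 0.00882 kg/kg → 0.00882 × 30800 / 9.8 = 27.72 mm
Layer 700–380 hPa: Δp = 320 hPa = 32000 Pa, q̄ = 0.00302 kg/kg → 0.00302 × 32000 / 9.8 = 9.86 mm
Layer 380–300 hPa: Δp = 80 hPa = 8000 Pa, q̄ = 0.00216 kg/kg → 0.00216 × 8000 / 9.8 = 1.76 mm
PW = 27.72 + 9.86 + 1.76 = 39.34 ≈ 39.3 mm.
Rainfall = ε × PW = 0.32 × 39.3 = 12.6 mm.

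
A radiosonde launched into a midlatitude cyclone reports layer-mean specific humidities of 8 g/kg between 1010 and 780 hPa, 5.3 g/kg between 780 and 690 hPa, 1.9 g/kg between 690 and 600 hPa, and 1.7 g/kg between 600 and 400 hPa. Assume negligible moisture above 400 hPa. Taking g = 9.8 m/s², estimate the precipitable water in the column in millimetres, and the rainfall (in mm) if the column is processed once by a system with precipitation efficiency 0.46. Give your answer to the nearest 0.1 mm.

Precipitable water is the column-integrated vapour mass per unit area: PW = (1/g) Σ q̄ Δp, with q in kg/kg and Δp in Pa (1 kg/m² of water = 1 mm).
Layer 1010–780 hPa: Δp = 230 hPa = 23000 Pa, q̄ = 0.008 kg/kg → 0.008 × 23000 / 9.8 = 18.78 mm
Layer 780–690 hPa: Δp = 90 hPa = 9000 Pa, q̄ = 0.0053 kg/kg → 0.0053 × 9000 / 9.8 = 4.87 mm
Layer 690–600 hPa: Δp = 90 hPa = 9000 Pa, q̄ = 0.0019 kg/kg → 0.0019 × 9000 / 9.8 = 1.74 mm
Layer 600–400 hPa: Δp = 200 hPa = 20000 Pa, q̄ = 0.0017 kg/kg → 0.0017 × 20000 / 9.8 = 3.47 mm
PW = 18.78 + 4.87 + 1.74 + 3.47 = 28.86 ≈ 28.9 mm.
Rainfall = ε × PW = 0.46 × 28.9 = 13.3 mm.

PW ≈ 28.9 mm; rainfall ≈ 13.3 mm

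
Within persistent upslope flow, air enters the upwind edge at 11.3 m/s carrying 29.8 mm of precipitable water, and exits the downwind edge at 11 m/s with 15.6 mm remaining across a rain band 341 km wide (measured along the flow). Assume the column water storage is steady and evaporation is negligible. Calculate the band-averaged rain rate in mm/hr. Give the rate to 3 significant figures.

R ≈ 1.74 mm/hr

Column moisture flux per unit crosswind length is F = V × PW.
Inflow: F_in = 11.3 × 29.8 = 336.74 mm·m/s
Outflow: F_out = 11 × 15.6 = 171.6 mm·m/s
Steady-state rate R = (F_in − F_out)/L = (336.74 − 171.6) / 341000 m = 4.843e-04 mm/s.
R = 4.843e-04 × 3600 = 1.74 mm/hr.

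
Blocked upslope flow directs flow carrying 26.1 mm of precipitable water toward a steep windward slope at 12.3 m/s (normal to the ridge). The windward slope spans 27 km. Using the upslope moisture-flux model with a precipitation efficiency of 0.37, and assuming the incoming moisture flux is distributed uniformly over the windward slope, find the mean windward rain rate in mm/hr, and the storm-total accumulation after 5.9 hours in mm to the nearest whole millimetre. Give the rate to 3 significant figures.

R ≈ 15.8 mm/hr; total ≈ 93 mm

Incoming column moisture flux per unit ridge length: F = V × PW = 12.3 × 26.1 = 321.03 mm·m/s.
Spread over the 27 km slope with efficiency ε = 0.37: R = ε·F/W = 0.37 × 321.03 / 27000 m = 4.399e-03 mm/s.
R = 4.399e-03 × 3600 = 15.8 mm/hr.
Over 5.9 h: total = 15.8 × 5.9 = 93.22 ≈ 93 mm.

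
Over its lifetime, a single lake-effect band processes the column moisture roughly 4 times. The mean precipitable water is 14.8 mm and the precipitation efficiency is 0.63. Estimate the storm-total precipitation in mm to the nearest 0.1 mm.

Each cycle deposits ε × PW = 0.63 × 14.8 = 9.324 mm.
Over 4 cycles: 4 × 9.324 = 37.3 mm.

precipitation ≈ 37.3 mm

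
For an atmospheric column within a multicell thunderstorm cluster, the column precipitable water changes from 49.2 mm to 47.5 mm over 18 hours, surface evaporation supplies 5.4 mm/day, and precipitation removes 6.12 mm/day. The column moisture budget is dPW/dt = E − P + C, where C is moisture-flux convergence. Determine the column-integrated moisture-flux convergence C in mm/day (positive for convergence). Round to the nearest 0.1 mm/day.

C ≈ -1.5 mm/day

dPW/dt = (47.5 − 49.2) mm / (18/24 day) = -2.267 mm/day.
C = dPW/dt − E + P = (-2.267) − 5.4 + 6.12 = -1.5 mm/day.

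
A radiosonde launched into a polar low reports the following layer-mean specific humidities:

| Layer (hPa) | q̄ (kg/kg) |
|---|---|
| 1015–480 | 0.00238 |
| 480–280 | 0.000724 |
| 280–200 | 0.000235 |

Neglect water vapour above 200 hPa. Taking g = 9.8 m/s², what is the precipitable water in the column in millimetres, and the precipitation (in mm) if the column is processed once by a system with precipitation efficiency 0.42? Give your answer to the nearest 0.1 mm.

Precipitable water is the column-integrated vapour mass per unit area: PW = (1/g) Σ q̄ Δp, with q in kg/kg and Δp in Pa (1 kg/m² of water = 1 mm).
Layer 1015–480 hPa: Δp = 535 hPa = 53500 Pa, q̄ = 0.00238 kg/kg → 0.00238 × 53500 / 9.8 = 12.99 mm
Layer 480–280 hPa: Δp = 200 hPa = 20000 Pa, q̄ = 0.000724 kg/kg → 0.000724 × 20000 / 9.8 = 1.48 mm
Layer 280–200 hPa: Δp = 80 hPa = 8000 Pa, q̄ = 0.000235 kg/kg → 0.000235 × 8000 / 9.8 = 0.19 mm
PW = 12.99 + 1.48 + 0.19 = 14.66 ≈ 14.7 mm.
Precipitation = ε × PW = 0.42 × 14.7 = 6.2 mm.

PW ≈ 14.7 mm; precipitation ≈ 6.2 mm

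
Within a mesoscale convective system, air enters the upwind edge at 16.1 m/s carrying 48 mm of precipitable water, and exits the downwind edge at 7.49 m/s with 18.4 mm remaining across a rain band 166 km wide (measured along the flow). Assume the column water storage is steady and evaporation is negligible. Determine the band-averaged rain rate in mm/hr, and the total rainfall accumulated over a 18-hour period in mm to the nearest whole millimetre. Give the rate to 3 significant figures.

Column moisture flux per unit crosswind length is F = V × PW.
Inflow: F_in = 16.1 × 48 = 772.8 mm·m/s
Outflow: F_out = 7.49 × 18.4 = 137.816 mm·m/s
Steady-state rate R = (F_in − F_out)/L = (772.8 − 137.816) / 166000 m = 3.825e-03 mm/s.
R = 3.825e-03 × 3600 = 13.8 mm/hr.
Over 18 h: total = 13.8 × 18 = 248.4 ≈ 248 mm.

R ≈ 13.8 mm/hr; total ≈ 248 mm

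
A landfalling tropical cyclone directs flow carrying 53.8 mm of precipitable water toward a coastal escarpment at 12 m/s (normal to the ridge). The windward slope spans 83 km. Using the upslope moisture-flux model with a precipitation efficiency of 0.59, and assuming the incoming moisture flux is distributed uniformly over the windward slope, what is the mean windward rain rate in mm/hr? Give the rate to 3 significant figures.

R ≈ 16.5 mm/hr

Incoming column moisture flux per unit ridge length: F = V × PW = 12 × 53.8 = 645.6 mm·m/s.
Spread over the 83 km slope with efficiency ε = 0.59: R = ε·F/W = 0.59 × 645.6 / 83000 m = 4.589e-03 mm/s.
R = 4.589e-03 × 3600 = 16.5 mm/hr.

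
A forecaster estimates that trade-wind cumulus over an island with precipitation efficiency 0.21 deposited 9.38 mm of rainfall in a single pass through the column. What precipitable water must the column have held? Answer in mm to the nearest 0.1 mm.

PW = rainfall / ε = 9.38 / 0.21 = 44.7 mm.

PW ≈ 44.7 mm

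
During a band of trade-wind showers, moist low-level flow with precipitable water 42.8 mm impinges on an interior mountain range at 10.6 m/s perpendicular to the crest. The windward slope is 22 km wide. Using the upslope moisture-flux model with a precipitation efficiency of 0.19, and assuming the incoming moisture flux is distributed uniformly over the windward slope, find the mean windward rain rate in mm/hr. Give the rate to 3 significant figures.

Incoming column moisture flux per unit ridge length: F = V × PW = 10.6 × 42.8 = 453.68 mm·m/s.
Spread over the 22 km slope with efficiency ε = 0.19: R = ε·F/W = 0.19 × 453.68 / 22000 m = 3.918e-03 mm/s.
R = 3.918e-03 × 3600 = 14.1 mm/hr.

R ≈ 14.1 mm/hr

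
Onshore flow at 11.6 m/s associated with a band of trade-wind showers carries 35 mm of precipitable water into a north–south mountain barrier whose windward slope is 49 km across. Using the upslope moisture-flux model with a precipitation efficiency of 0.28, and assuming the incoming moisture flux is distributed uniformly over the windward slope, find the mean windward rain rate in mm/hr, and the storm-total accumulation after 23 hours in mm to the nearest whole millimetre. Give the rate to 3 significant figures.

R ≈ 8.35 mm/hr; total ≈ 192 mm

Incoming column moisture flux per unit ridge length: F = V × PW = 11.6 × 35 = 406 mm·m/s.
Spread over the 49 km slope with efficiency ε = 0.28: R = ε·F/W = 0.28 × 406 / 49000 m = 2.320e-03 mm/s.
R = 2.320e-03 × 3600 = 8.35 mm/hr.
Over 23 h: total = 8.35 × 23 = 192.05 ≈ 192 mm.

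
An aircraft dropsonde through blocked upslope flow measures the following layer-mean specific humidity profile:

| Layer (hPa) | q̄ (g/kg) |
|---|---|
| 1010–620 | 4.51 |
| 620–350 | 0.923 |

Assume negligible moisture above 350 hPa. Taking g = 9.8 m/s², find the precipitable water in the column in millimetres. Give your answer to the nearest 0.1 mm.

PW ≈ 20.5 mm

Precipitable water is the column-integrated vapour mass per unit area: PW = (1/g) Σ q̄ Δp, with q in kg/kg and Δp in Pa (1 kg/m² of water = 1 mm).
Layer 1010–620 hPa: Δp = 390 hPa = 39000 Pa, q̄ = 0.00451 kg/kg → 0.00451 × 39000 / 9.8 = 17.95 mm
Layer 620–350 hPa: Δp = 270 hPa = 27000 Pa, q̄ = 0.000923 kg/kg → 0.000923 × 27000 / 9.8 = 2.54 mm
PW = 17.95 + 2.54 = 20.49 ≈ 20.5 mm.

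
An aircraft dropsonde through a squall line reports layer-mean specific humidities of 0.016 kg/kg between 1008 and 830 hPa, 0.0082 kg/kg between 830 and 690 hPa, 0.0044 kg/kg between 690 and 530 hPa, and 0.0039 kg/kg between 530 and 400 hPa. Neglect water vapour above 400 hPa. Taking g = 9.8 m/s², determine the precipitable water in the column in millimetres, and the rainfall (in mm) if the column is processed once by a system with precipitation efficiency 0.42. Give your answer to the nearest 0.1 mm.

Precipitable water is the column-integrated vapour mass per unit area: PW = (1/g) Σ q̄ Δp, with q in kg/kg and Δp in Pa (1 kg/m² of water = 1 mm).
Layer 1008–830 hPa: Δp = 178 hPa = 17800 Pa, q̄ = 0.016 kg/kg → 0.016 × 17800 / 9.8 = 29.06 mm
Layer 830–690 hPa: Δp = 140 hPa = 14000 Pa, q̄ = 0.0082 kg/kg → 0.0082 × 14000 / 9.8 = 11.71 mm
Layer 690–530 hPa: Δp = 160 hPa = 16000 Pa, q̄ = 0.0044 kg/kg → 0.0044 × 16000 / 9.8 = 7.18 mm
Layer 530–400 hPa: Δp = 130 hPa = 13000 Pa, q̄ = 0.0039 kg/kg → 0.0039 × 13000 / 9.8 = 5.17 mm
PW = 29.06 + 11.71 + 7.18 + 5.17 = 53.12 ≈ 53.1 mm.
Rainfall = ε × PW = 0.42 × 53.1 = 22.3 mm.

PW ≈ 53.1 mm; rainfall ≈ 22.3 mm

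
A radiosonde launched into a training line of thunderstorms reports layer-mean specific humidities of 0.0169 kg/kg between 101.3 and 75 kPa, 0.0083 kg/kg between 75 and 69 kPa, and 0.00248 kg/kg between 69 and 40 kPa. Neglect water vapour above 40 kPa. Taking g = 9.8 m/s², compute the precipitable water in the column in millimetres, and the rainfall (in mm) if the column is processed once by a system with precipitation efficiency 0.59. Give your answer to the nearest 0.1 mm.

PW ≈ 57.8 mm; rainfall ≈ 34.1 mm

Precipitable water is the column-integrated vapour mass per unit area: PW = (1/g) Σ q̄ Δp, with q in kg/kg and Δp in Pa (1 kg/m² of water = 1 mm).
Layer 101.3–75 kPa: Δp = 263 hPa = 26300 Pa, q̄ = 0.0169 kg/kg → 0.0169 × 26300 / 9.8 = 45.35 mm
Layer 75–69 kPa: Δp = 60 hPa = 6000 Pa, q̄ = 0.0083 kg/kg → 0.0083 × 6000 / 9.8 = 5.08 mm
Layer 69–40 kPa: Δp = 290 hPa = 29000 Pa, q̄ = 0.00248 kg/kg → 0.00248 × 29000 / 9.8 = 7.34 mm
PW = 45.35 + 5.08 + 7.34 = 57.77 ≈ 57.8 mm.
Rainfall = ε × PW = 0.59 × 57.8 = 34.1 mm.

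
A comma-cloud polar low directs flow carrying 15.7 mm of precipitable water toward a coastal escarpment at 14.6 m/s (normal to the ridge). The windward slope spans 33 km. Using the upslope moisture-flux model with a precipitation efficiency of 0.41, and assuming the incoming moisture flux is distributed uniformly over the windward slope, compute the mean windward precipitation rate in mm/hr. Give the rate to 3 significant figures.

Incoming column moisture flux per unit ridge length: F = V × PW = 14.6 × 15.7 = 229.22 mm·m/s.
Spread over the 33 km slope with efficiency ε = 0.41: R = ε·F/W = 0.41 × 229.22 / 33000 m = 2.848e-03 mm/s.
R = 2.848e-03 × 3600 = 10.3 mm/hr.

R ≈ 10.3 mm/hr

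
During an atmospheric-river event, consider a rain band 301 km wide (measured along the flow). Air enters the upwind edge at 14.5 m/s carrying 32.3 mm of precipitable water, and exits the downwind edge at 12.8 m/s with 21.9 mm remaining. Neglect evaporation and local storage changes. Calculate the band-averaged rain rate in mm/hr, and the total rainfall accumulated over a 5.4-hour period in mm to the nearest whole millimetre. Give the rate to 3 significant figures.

R ≈ 2.25 mm/hr; total ≈ 12 mm

Column moisture flux per unit crosswind length is F = V × PW.
Inflow: F_in = 14.5 × 32.3 = 468.35 mm·m/s
Outflow: F_out = 12.8 × 21.9 = 280.32 mm·m/s
Steady-state rate R = (F_in − F_out)/L = (468.35 − 280.32) / 301000 m = 6.247e-04 mm/s.
R = 6.247e-04 × 3600 = 2.25 mm/hr.
Over 5.4 h: total = 2.25 × 5.4 = 12.15 ≈ 12 mm.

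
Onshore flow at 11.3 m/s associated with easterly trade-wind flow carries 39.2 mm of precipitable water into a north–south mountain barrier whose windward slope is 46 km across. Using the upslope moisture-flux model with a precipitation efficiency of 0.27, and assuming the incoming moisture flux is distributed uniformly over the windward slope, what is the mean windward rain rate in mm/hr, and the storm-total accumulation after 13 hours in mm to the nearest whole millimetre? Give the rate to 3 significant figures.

Incoming column moisture flux per unit ridge length: F = V × PW = 11.3 × 39.2 = 442.96 mm·m/s.
Spread over the 46 km slope with efficiency ε = 0.27: R = ε·F/W = 0.27 × 442.96 / 46000 m = 2.600e-03 mm/s.
R = 2.600e-03 × 3600 = 9.36 mm/hr.
Over 13 h: total = 9.36 × 13 = 121.68 ≈ 122 mm.

R ≈ 9.36 mm/hr; total ≈ 122 mm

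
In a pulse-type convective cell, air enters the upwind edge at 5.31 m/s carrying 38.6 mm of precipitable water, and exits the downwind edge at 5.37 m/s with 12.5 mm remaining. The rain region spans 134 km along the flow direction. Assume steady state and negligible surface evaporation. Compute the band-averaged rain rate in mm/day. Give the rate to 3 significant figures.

R ≈ 88.9 mm/day

Column moisture flux per unit crosswind length is F = V × PW.
Inflow: F_in = 5.31 × 38.6 = 204.966 mm·m/s
Outflow: F_out = 5.37 × 12.5 = 67.125 mm·m/s
Steady-state rate R = (F_in − F_out)/L = (204.966 − 67.125) / 134000 m = 1.029e-03 mm/s.
R = 1.029e-03 × 3600 × 24 = 88.9 mm/day.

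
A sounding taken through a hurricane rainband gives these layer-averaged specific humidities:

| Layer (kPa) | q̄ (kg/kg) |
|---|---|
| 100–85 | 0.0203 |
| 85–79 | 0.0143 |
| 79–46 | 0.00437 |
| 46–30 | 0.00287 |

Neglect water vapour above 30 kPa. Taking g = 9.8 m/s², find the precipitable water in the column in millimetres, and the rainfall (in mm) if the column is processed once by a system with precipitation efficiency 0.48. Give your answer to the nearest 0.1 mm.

PW ≈ 59.2 mm; rainfall ≈ 28.4 mm

Precipitable water is the column-integrated vapour mass per unit area: PW = (1/g) Σ q̄ Δp, with q in kg/kg and Δp in Pa (1 kg/m² of water = 1 mm).
Layer 100–85 kPa: Δp = 150 hPa = 15000 Pa, q̄ = 0.0203 kg/kg → 0.0203 × 15000 / 9.8 = 31.07 mm
Layer 85–79 kPa: Δp = 60 hPa = 6000 Pa, q̄ = 0.0143 kg/kg → 0.0143 × 6000 / 9.8 = 8.76 mm
Layer 79–46 kPa: Δp = 330 hPa = 33000 Pa, q̄ = 0.00437 kg/kg → 0.00437 × 33000 / 9.8 = 14.72 mm
Layer 46–30 kPa: Δp = 160 hPa = 16000 Pa, q̄ = 0.00287 kg/kg → 0.00287 × 16000 / 9.8 = 4.69 mm
PW = 31.07 + 8.76 + 14.72 + 4.69 = 59.24 ≈ 59.2 mm.
Rainfall = ε × PW = 0.48 × 59.2 = 28.4 mm.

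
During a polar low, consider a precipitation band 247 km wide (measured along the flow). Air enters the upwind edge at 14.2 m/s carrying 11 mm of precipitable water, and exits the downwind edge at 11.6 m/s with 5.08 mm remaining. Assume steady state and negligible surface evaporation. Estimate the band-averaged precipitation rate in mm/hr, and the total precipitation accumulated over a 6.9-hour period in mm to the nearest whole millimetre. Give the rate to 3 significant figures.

Column moisture flux per unit crosswind length is F = V × PW.
Inflow: F_in = 14.2 × 11 = 156.2 mm·m/s
Outflow: F_out = 11.6 × 5.08 = 58.928 mm·m/s
Steady-state rate R = (F_in − F_out)/L = (156.2 − 58.928) / 247000 m = 3.938e-04 mm/s.
R = 3.938e-04 × 3600 = 1.42 mm/hr.
Over 6.9 h: total = 1.42 × 6.9 = 9.798 ≈ 10 mm.

R ≈ 1.42 mm/hr; total ≈ 10 mm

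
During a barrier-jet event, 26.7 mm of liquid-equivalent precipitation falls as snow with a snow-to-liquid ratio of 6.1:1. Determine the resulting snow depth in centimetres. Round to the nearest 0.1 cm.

snow depth ≈ 16.3 cm

Snow depth = liquid × ratio = 26.7 mm × 6.1 = 162.87 mm = 16.3 cm.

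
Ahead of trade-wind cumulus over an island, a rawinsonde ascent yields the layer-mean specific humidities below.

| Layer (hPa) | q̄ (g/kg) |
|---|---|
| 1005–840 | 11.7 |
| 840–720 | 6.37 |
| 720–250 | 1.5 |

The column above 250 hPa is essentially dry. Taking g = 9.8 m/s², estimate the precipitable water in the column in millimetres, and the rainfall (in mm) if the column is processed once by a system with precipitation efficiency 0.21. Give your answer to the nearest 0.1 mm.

Precipitable water is the column-integrated vapour mass per unit area: PW = (1/g) Σ q̄ Δp, with q in kg/kg and Δp in Pa (1 kg/m² of water = 1 mm).
Layer 1005–840 hPa: Δp = 165 hPa = 16500 Pa, q̄ = 0.0117 kg/kg → 0.0117 × 16500 / 9.8 = 19.70 mm
Layer 840–720 hPa: Δp = 120 hPa = 12000 Pa, q̄ = 0.00637 kg/kg → 0.00637 × 12000 / 9.8 = 7.80 mm
Layer 720–250 hPa: Δp = 470 hPa = 47000 Pa, q̄ = 0.0015 kg/kg → 0.0015 × 47000 / 9.8 = 7.19 mm
PW = 19.70 + 7.80 + 7.19 = 34.69 ≈ 34.7 mm.
Rainfall = ε × PW = 0.21 × 34.7 = 7.3 mm.

PW ≈ 34.7 mm; rainfall ≈ 7.3 mm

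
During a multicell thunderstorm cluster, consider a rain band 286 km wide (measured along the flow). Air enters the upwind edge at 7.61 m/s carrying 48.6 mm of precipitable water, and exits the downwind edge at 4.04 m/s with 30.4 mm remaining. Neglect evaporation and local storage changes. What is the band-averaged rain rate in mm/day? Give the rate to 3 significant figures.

R ≈ 74.6 mm/day

Column moisture flux per unit crosswind length is F = V × PW.
Inflow: F_in = 7.61 × 48.6 = 369.846 mm·m/s
Outflow: F_out = 4.04 × 30.4 = 122.816 mm·m/s
Steady-state rate R = (F_in − F_out)/L = (369.846 − 122.816) / 286000 m = 8.637e-04 mm/s.
R = 8.637e-04 × 3600 × 24 = 74.6 mm/day.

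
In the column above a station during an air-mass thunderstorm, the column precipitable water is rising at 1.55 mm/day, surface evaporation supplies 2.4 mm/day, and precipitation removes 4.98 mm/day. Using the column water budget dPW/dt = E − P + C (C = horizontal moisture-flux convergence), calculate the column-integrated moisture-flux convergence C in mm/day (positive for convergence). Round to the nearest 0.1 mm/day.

C ≈ 4.1 mm/day

dPW/dt = +1.55 mm/day.
C = dPW/dt − E + P = (+1.55) − 2.4 + 4.98 = 4.1 mm/day.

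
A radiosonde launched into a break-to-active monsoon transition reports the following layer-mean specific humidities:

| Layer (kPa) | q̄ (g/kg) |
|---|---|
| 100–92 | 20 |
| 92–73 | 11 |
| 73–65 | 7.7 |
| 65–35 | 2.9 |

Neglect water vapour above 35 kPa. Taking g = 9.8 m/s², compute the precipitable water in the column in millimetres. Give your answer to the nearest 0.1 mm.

PW ≈ 52.8 mm

Precipitable water is the column-integrated vapour mass per unit area: PW = (1/g) Σ q̄ Δp, with q in kg/kg and Δp in Pa (1 kg/m² of water = 1 mm).
Layer 100–92 kPa: Δp = 80 hPa = 8000 Pa, q̄ = 0.02 kg/kg → 0.02 × 8000 / 9.8 = 16.33 mm
Layer 92–73 kPa: Δp = 190 hPa = 19000 Pa, q̄ = 0.011 kg/kg → 0.011 × 19000 / 9.8 = 21.33 mm
Layer 73–65 kPa: Δp = 80 hPa = 8000 Pa, q̄ = 0.0077 kg/kg → 0.0077 × 8000 / 9.8 = 6.29 mm
Layer 65–35 kPa: Δp = 300 hPa = 30000 Pa, q̄ = 0.0029 kg/kg → 0.0029 × 30000 / 9.8 = 8.88 mm
PW = 16.33 + 21.33 + 6.29 + 8.88 = 52.83 ≈ 52.8 mm.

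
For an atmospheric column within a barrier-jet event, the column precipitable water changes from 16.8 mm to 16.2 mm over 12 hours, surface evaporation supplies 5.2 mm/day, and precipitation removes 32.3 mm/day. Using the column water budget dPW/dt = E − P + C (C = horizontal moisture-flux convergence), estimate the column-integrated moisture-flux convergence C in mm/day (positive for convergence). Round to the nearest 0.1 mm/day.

C ≈ 25.9 mm/day

dPW/dt = (16.2 − 16.8) mm / (12/24 day) = -1.200 mm/day.
C = dPW/dt − E + P = (-1.200) − 5.2 + 32.3 = 25.9 mm/day.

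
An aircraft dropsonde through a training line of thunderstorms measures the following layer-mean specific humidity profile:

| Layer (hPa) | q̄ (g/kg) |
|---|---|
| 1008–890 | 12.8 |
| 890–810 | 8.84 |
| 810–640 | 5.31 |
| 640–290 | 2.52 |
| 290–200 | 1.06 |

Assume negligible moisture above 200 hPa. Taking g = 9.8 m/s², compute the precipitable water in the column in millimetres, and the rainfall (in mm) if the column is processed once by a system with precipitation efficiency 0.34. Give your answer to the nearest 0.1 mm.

PW ≈ 41.8 mm; rainfall ≈ 14.2 mm

Precipitable water is the column-integrated vapour mass per unit area: PW = (1/g) Σ q̄ Δp, with q in kg/kg and Δp in Pa (1 kg/m² of water = 1 mm).
Layer 1008–890 hPa: Δp = 118 hPa = 11800 Pa, q̄ = 0.0128 kg/kg → 0.0128 × 11800 / 9.8 = 15.41 mm
Layer 890–810 hPa: Δp = 80 hPa = 8000 Pa, q̄ = 0.00884 kg/kg → 0.00884 × 8000 / 9.8 = 7.22 mm
Layer 810–640 hPa: Δp = 170 hPa = 17000 Pa, q̄ = 0.00531 kg/kg → 0.00531 × 17000 / 9.8 = 9.21 mm
Layer 640–290 hPa: Δp = 350 hPa = 35000 Pa, q̄ = 0.00252 kg/kg → 0.00252 × 35000 / 9.8 = 9.00 mm
Layer 290–200 hPa: Δp = 90 hPa = 9000 Pa, q̄ = 0.00106 kg/kg → 0.00106 × 9000 / 9.8 = 0.97 mm
PW = 15.41 + 7.22 + 9.21 + 9.00 + 0.97 = 41.81 ≈ 41.8 mm.
Rainfall = ε × PW = 0.34 × 41.8 = 14.2 mm.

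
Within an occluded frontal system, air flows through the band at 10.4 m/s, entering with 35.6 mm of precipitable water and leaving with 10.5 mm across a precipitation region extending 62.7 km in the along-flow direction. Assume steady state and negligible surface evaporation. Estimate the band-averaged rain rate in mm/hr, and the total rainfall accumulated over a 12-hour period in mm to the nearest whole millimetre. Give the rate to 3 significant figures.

R ≈ 15.0 mm/hr; total ≈ 180 mm

Column moisture flux per unit crosswind length is F = V × PW.
Inflow: F_in = 10.4 × 35.6 = 370.24 mm·m/s
Outflow: F_out = 10.4 × 10.5 = 109.2 mm·m/s
Steady-state rate R = (F_in − F_out)/L = (370.24 − 109.2) / 62700 m = 4.163e-03 mm/s.
R = 4.163e-03 × 3600 = 15.0 mm/hr.
Over 12 h: total = 15.0 × 12 = 180 mm.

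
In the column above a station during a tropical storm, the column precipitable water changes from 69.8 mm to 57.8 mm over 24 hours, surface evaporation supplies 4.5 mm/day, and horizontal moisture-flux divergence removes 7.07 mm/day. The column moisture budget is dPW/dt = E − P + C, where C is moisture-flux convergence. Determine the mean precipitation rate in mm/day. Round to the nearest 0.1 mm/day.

P ≈ 9.4 mm/day

dPW/dt = (57.8 − 69.8) mm / (24/24 day) = -12.000 mm/day.
P = E + C − dPW/dt = 4.5 + (-7.07) − (-12.000) = 9.4 mm/day.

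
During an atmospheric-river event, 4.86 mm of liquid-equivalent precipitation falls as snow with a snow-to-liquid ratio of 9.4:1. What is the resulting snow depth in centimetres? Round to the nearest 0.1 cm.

Snow depth = liquid × ratio = 4.86 mm × 9.4 = 45.684 mm = 4.6 cm.

snow depth ≈ 4.6 cm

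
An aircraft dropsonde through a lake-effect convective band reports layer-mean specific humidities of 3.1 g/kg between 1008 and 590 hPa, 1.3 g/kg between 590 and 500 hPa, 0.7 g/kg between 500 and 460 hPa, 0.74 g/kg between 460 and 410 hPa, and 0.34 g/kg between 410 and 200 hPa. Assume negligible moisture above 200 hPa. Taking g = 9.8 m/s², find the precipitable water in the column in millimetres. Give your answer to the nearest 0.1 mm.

Precipitable water is the column-integrated vapour mass per unit area: PW = (1/g) Σ q̄ Δp, with q in kg/kg and Δp in Pa (1 kg/m² of water = 1 mm).
Layer 1008–590 hPa: Δp = 418 hPa = 41800 Pa, q̄ = 0.0031 kg/kg → 0.0031 × 41800 / 9.8 = 13.22 mm
Layer 590–500 hPa: Δp = 90 hPa = 9000 Pa, q̄ = 0.0013 kg/kg → 0.0013 × 9000 / 9.8 = 1.19 mm
Layer 500–460 hPa: Δp = 40 hPa = 4000 Pa, q̄ = 0.0007 kg/kg → 0.0007 × 4000 / 9.8 = 0.29 mm
Layer 460–410 hPa: Δp = 50 hPa = 5000 Pa, q̄ = 0.00074 kg/kg → 0.00074 × 5000 / 9.8 = 0.38 mm
Layer 410–200 hPa: Δp = 210 hPa = 21000 Pa, q̄ = 0.00034 kg/kg → 0.00034 × 21000 / 9.8 = 0.73 mm
PW = 13.22 + 1.19 + 0.29 + 0.38 + 0.73 = 15.81 ≈ 15.8 mm.

PW ≈ 15.8 mm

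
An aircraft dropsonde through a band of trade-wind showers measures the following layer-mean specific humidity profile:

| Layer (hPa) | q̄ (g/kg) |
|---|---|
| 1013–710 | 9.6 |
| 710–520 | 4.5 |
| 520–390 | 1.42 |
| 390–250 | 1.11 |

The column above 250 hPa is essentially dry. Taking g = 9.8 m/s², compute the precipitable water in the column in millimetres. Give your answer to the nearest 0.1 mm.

Precipitable water is the column-integrated vapour mass per unit area: PW = (1/g) Σ q̄ Δp, with q in kg/kg and Δp in Pa (1 kg/m² of water = 1 mm).
Layer 1013–710 hPa: Δp = 303 hPa = 30300 Pa, q̄ = 0.0096 kg/kg → 0.0096 × 30300 / 9.8 = 29.68 mm
Layer 710–520 hPa: Δp = 190 hPa = 19000 Pa, q̄ = 0.0045 kg/kg → 0.0045 × 19000 / 9.8 = 8.72 mm
Layer 520–390 hPa: Δp = 130 hPa = 13000 Pa, q̄ = 0.00142 kg/kg → 0.00142 × 13000 / 9.8 = 1.88 mm
Layer 390–250 hPa: Δp = 140 hPa = 14000 Pa, q̄ = 0.00111 kg/kg → 0.00111 × 14000 / 9.8 = 1.59 mm
PW = 29.68 + 8.72 + 1.88 + 1.59 = 41.87 ≈ 41.9 mm.

PW ≈ 41.9 mm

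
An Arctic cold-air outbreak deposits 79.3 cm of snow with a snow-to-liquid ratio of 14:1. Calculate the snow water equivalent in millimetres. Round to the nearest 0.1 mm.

SWE = snow depth / ratio = 79.3 cm / 14 = 5.664 cm = 56.6 mm.

SWE ≈ 56.6 mm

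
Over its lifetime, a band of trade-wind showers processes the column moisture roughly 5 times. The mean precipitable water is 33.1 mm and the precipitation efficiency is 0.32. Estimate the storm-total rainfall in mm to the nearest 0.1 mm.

rainfall ≈ 53.0 mm

Each cycle deposits ε × PW = 0.32 × 33.1 = 10.592 mm.
Over 5 cycles: 5 × 10.592 = 53.0 mm.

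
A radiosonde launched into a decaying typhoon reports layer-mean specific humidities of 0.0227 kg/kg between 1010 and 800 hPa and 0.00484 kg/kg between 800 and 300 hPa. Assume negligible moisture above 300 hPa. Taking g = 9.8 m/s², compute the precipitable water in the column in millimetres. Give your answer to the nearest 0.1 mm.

Precipitable water is the column-integrated vapour mass per unit area: PW = (1/g) Σ q̄ Δp, with q in kg/kg and Δp in Pa (1 kg/m² of water = 1 mm).
Layer 1010–800 hPa: Δp = 210 hPa = 21000 Pa, q̄ = 0.0227 kg/kg → 0.0227 × 21000 / 9.8 = 48.64 mm
Layer 800–300 hPa: Δp = 500 hPa = 50000 Pa, q̄ = 0.00484 kg/kg → 0.00484 × 50000 / 9.8 = 24.69 mm
PW = 48.64 + 24.69 = 73.33 ≈ 73.3 mm.

PW ≈ 73.3 mm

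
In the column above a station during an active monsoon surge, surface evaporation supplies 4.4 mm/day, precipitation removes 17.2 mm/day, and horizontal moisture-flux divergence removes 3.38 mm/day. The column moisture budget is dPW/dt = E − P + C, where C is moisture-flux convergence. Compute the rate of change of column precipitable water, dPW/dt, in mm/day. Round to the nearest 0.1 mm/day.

dPW/dt = E − P + C = 4.4 − 17.2 + (-3.38) = -16.2 mm/day.

dPW/dt ≈ -16.2 mm/day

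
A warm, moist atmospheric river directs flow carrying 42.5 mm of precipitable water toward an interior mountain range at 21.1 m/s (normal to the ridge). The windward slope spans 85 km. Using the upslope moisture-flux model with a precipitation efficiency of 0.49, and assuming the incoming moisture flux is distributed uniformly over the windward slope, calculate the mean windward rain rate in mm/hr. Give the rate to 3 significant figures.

Incoming column moisture flux per unit ridge length: F = V × PW = 21.1 × 42.5 = 896.75 mm·m/s.
Spread over the 85 km slope with efficiency ε = 0.49: R = ε·F/W = 0.49 × 896.75 / 85000 m = 5.170e-03 mm/s.
R = 5.170e-03 × 3600 = 18.6 mm/hr.

R ≈ 18.6 mm/hr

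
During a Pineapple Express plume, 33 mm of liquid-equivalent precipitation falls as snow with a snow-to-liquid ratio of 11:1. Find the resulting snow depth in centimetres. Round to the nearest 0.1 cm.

Snow depth = liquid × ratio = 33 mm × 11 = 363 mm = 36.3 cm.

snow depth ≈ 36.3 cm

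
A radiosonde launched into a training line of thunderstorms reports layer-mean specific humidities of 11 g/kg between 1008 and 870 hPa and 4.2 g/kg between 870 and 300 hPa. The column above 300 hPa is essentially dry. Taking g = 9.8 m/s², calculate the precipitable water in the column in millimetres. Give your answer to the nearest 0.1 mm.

PW ≈ 39.9 mm

Precipitable water is the column-integrated vapour mass per unit area: PW = (1/g) Σ q̄ Δp, with q in kg/kg and Δp in Pa (1 kg/m² of water = 1 mm).
Layer 1008–870 hPa: Δp = 138 hPa = 13800 Pa, q̄ = 0.011 kg/kg → 0.011 × 13800 / 9.8 = 15.49 mm
Layer 870–300 hPa: Δp = 570 hPa = 57000 Pa, q̄ = 0.0042 kg/kg → 0.0042 × 57000 / 9.8 = 24.43 mm
PW = 15.49 + 24.43 = 39.92 ≈ 39.9 mm.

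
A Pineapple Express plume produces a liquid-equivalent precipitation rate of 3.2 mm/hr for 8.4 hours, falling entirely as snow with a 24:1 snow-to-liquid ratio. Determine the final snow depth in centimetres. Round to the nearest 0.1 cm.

snow depth ≈ 64.5 cm

Liquid-equivalent depth = 3.2 × 8.4 = 26.88 mm.
Snow depth = 26.88 mm × 24 = 645.12 mm = 64.5 cm.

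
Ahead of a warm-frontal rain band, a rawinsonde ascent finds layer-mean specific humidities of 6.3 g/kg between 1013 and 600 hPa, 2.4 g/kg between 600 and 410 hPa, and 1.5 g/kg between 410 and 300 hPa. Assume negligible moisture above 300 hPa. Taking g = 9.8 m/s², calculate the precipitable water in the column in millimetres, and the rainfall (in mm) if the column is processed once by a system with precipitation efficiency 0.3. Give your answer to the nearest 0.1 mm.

Precipitable water is the column-integrated vapour mass per unit area: PW = (1/g) Σ q̄ Δp, with q in kg/kg and Δp in Pa (1 kg/m² of water = 1 mm).
Layer 1013–600 hPa: Δp = 413 hPa = 41300 Pa, q̄ = 0.0063 kg/kg → 0.0063 × 41300 / 9.8 = 26.55 mm
Layer 600–410 hPa: Δp = 190 hPa = 19000 Pa, q̄ = 0.0024 kg/kg → 0.0024 × 19000 / 9.8 = 4.65 mm
Layer 410–300 hPa: Δp = 110 hPa = 11000 Pa, q̄ = 0.0015 kg/kg → 0.0015 × 11000 / 9.8 = 1.68 mm
PW = 26.55 + 4.65 + 1.68 = 32.88 ≈ 32.9 mm.
Rainfall = ε × PW = 0.3 × 32.9 = 9.9 mm.

PW ≈ 32.9 mm; rainfall ≈ 9.9 mm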